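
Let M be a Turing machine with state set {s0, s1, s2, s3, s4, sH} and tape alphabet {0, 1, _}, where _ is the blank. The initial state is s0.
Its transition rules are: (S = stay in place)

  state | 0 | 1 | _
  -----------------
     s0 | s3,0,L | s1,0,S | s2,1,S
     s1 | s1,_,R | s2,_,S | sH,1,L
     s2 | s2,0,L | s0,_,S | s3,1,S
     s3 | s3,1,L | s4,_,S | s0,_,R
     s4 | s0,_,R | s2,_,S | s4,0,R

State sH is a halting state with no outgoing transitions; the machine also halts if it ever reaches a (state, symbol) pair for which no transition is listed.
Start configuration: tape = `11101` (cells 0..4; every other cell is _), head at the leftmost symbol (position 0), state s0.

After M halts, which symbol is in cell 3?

s0 | [1]1101_   read 1 → write 0, move S, go to s1
s1 | [0]1101_   read 0 → write _, move R, go to s1
s1 | _[1]101_   read 1 → write _, move S, go to s2
s2 | _[_]101_   read _ → write 1, move S, go to s3
s3 | _[1]101_   read 1 → write _, move S, go to s4
s4 | _[_]101_   read _ → write 0, move R, go to s4
s4 | _0[1]01_   read 1 → write _, move S, go to s2
s2 | _0[_]01_   read _ → write 1, move S, go to s3
s3 | _0[1]01_   read 1 → write _, move S, go to s4
s4 | _0[_]01_   read _ → write 0, move R, go to s4
s4 | _00[0]1_   read 0 → write _, move R, go to s0
s0 | _00_[1]_   read 1 → write 0, move S, go to s1
s1 | _00_[0]_   read 0 → write _, move R, go to s1
s1 | _00__[_]   read _ → write 1, move L, go to sH
sH | _00_[_]1
Cell 3 holds _ when M halts.

_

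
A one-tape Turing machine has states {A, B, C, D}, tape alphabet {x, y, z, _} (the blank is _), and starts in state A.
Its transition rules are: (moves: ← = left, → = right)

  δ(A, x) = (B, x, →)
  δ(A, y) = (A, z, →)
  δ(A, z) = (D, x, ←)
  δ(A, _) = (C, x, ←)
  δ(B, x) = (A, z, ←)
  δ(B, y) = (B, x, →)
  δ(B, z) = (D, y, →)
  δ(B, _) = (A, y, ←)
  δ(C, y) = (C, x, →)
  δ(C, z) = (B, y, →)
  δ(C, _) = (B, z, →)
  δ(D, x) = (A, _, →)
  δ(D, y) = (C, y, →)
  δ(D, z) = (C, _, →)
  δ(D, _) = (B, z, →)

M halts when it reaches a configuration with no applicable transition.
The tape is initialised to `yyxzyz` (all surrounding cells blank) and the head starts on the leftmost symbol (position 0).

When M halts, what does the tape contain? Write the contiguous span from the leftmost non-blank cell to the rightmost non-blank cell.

state=A head=0 tape=[y]yxzyz__   (A,y)→(A,z,→)
state=A head=1 tape=z[y]xzyz__   (A,y)→(A,z,→)
state=A head=2 tape=zz[x]zyz__   (A,x)→(B,x,→)
state=B head=3 tape=zzx[z]yz__   (B,z)→(D,y,→)
state=D head=4 tape=zzxy[y]z__   (D,y)→(C,y,→)
state=C head=5 tape=zzxyy[z]__   (C,z)→(B,y,→)
state=B head=6 tape=zzxyyy[_]_   (B,_)→(A,y,←)
state=A head=5 tape=zzxyy[y]y_   (A,y)→(A,z,→)
state=A head=6 tape=zzxyyz[y]_   (A,y)→(A,z,→)
state=A head=7 tape=zzxyyzz[_]   (A,_)→(C,x,←)
state=C head=6 tape=zzxyyz[z]x   (C,z)→(B,y,→)
state=B head=7 tape=zzxyyzy[x]   (B,x)→(A,z,←)
state=A head=6 tape=zzxyyz[y]z   (A,y)→(A,z,→)
state=A head=7 tape=zzxyyzz[z]   (A,z)→(D,x,←)
state=D head=6 tape=zzxyyz[z]x   (D,z)→(C,_,→)
state=C head=7 tape=zzxyyz_[x]
The non-blank tape span at halt is zzxyyz_x.

zzxyyz_x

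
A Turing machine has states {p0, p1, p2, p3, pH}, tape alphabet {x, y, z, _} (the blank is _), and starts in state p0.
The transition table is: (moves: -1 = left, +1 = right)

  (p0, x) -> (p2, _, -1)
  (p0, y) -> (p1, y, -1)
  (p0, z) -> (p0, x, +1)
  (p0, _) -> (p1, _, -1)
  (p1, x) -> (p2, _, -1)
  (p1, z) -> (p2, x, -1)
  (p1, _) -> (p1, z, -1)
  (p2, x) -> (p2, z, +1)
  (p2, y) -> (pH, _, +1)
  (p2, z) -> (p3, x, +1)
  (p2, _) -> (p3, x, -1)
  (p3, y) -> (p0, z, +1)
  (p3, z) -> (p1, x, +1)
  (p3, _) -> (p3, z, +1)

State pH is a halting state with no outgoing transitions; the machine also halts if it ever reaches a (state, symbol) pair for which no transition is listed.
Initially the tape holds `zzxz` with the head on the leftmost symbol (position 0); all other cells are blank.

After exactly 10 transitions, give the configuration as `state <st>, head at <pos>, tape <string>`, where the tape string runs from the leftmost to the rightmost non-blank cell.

p0 | [z]zxz   read z → write x, move +1, go to p0
p0 | x[z]xz   read z → write x, move +1, go to p0
p0 | xx[x]z   read x → write _, move -1, go to p2
p2 | x[x]_z   read x → write z, move +1, go to p2
p2 | xz[_]z   read _ → write x, move -1, go to p3
p3 | x[z]xz   read z → write x, move +1, go to p1
p1 | xx[x]z   read x → write _, move -1, go to p2
p2 | x[x]_z   read x → write z, move +1, go to p2
p2 | xz[_]z   read _ → write x, move -1, go to p3
p3 | x[z]xz   read z → write x, move +1, go to p1
p1 | xx[x]z
After 10 steps: state p1, head at 2, tape xxxz.

state p1, head at 2, tape xxxz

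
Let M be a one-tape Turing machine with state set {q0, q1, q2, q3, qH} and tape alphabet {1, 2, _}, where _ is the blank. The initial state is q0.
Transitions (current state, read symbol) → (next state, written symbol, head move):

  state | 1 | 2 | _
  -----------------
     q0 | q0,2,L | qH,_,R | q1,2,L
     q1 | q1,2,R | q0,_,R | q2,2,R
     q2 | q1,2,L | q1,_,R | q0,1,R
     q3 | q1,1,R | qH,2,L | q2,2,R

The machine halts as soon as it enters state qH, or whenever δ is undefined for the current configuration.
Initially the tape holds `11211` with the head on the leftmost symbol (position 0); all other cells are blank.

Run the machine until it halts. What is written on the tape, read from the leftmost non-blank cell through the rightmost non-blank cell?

q0 | __[1]1211   read 1 → write 2, move L, go to q0
q0 | _[_]21211   read _ → write 2, move L, go to q1
q1 | [_]221211   read _ → write 2, move R, go to q2
q2 | 2[2]21211   read 2 → write _, move R, go to q1
q1 | 2_[2]1211   read 2 → write _, move R, go to q0
q0 | 2__[1]211   read 1 → write 2, move L, go to q0
q0 | 2_[_]2211   read _ → write 2, move L, go to q1
q1 | 2[_]22211   read _ → write 2, move R, go to q2
q2 | 22[2]2211   read 2 → write _, move R, go to q1
q1 | 22_[2]211   read 2 → write _, move R, go to q0
q0 | 22__[2]11   read 2 → write _, move R, go to qH
qH | 22___[1]1
The non-blank tape span at halt is 22___11.

22___11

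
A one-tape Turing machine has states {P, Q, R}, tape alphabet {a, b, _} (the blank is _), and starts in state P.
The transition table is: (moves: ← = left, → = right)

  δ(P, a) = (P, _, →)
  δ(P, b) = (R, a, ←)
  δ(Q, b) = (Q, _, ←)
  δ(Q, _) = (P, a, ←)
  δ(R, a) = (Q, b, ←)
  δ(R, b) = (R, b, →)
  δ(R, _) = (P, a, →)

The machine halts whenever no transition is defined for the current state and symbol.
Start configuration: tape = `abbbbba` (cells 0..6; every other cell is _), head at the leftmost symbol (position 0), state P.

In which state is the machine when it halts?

P

P | [a]bbbbba_   read a → write _, move →, go to P
P | _[b]bbbba_   read b → write a, move ←, go to R
R | [_]abbbba_   read _ → write a, move →, go to P
P | a[a]bbbba_   read a → write _, move →, go to P
P | a_[b]bbba_   read b → write a, move ←, go to R
R | a[_]abbba_   read _ → write a, move →, go to P
P | aa[a]bbba_   read a → write _, move →, go to P
P | aa_[b]bba_   read b → write a, move ←, go to R
R | aa[_]abba_   read _ → write a, move →, go to P
P | aaa[a]bba_   read a → write _, move →, go to P
P | aaa_[b]ba_   read b → write a, move ←, go to R
R | aaa[_]aba_   read _ → write a, move →, go to P
P | aaaa[a]ba_   read a → write _, move →, go to P
P | aaaa_[b]a_   read b → write a, move ←, go to R
R | aaaa[_]aa_   read _ → write a, move →, go to P
P | aaaaa[a]a_   read a → write _, move →, go to P
P | aaaaa_[a]_   read a → write _, move →, go to P
P | aaaaa__[_]
No transition is defined for (P, _); M halts in state P.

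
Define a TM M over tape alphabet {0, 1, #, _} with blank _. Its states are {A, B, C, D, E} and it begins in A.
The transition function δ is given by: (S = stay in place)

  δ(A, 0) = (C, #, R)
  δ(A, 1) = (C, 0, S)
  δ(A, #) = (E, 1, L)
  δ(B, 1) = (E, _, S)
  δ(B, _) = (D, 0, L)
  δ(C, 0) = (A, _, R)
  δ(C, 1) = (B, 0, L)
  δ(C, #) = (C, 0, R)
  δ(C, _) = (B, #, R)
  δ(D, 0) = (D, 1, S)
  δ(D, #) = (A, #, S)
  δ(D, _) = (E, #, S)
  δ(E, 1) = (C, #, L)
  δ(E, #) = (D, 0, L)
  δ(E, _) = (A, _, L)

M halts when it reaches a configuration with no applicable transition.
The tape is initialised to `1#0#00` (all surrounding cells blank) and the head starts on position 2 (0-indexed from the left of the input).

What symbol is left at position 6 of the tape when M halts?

1

state=A head=2 tape=1#[0]#00__   (A,0)→(C,#,R)
state=C head=3 tape=1##[#]00__   (C,#)→(C,0,R)
state=C head=4 tape=1##0[0]0__   (C,0)→(A,_,R)
state=A head=5 tape=1##0_[0]__   (A,0)→(C,#,R)
state=C head=6 tape=1##0_#[_]_   (C,_)→(B,#,R)
state=B head=7 tape=1##0_##[_]   (B,_)→(D,0,L)
state=D head=6 tape=1##0_#[#]0   (D,#)→(A,#,S)
state=A head=6 tape=1##0_#[#]0   (A,#)→(E,1,L)
state=E head=5 tape=1##0_[#]10   (E,#)→(D,0,L)
state=D head=4 tape=1##0[_]010   (D,_)→(E,#,S)
state=E head=4 tape=1##0[#]010   (E,#)→(D,0,L)
state=D head=3 tape=1##[0]0010   (D,0)→(D,1,S)
state=D head=3 tape=1##[1]0010
Cell 6 holds 1 when M halts.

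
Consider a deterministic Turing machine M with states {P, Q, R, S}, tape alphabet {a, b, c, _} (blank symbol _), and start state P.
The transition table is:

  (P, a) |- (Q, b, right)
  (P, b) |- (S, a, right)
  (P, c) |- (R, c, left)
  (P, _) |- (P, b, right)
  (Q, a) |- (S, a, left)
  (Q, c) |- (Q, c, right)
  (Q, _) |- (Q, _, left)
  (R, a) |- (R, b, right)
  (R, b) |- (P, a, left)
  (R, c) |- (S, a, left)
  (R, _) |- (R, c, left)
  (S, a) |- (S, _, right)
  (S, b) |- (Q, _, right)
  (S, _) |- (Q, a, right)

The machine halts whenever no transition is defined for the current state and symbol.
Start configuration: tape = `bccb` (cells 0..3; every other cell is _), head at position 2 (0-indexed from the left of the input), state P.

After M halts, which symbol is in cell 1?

P | bc[c]b   read c → write c, move left, go to R
R | b[c]cb   read c → write a, move left, go to S
S | [b]acb   read b → write _, move right, go to Q
Q | _[a]cb   read a → write a, move left, go to S
S | [_]acb   read _ → write a, move right, go to Q
Q | a[a]cb   read a → write a, move left, go to S
S | [a]acb   read a → write _, move right, go to S
S | _[a]cb   read a → write _, move right, go to S
S | __[c]b
Cell 1 holds _ when M halts.

_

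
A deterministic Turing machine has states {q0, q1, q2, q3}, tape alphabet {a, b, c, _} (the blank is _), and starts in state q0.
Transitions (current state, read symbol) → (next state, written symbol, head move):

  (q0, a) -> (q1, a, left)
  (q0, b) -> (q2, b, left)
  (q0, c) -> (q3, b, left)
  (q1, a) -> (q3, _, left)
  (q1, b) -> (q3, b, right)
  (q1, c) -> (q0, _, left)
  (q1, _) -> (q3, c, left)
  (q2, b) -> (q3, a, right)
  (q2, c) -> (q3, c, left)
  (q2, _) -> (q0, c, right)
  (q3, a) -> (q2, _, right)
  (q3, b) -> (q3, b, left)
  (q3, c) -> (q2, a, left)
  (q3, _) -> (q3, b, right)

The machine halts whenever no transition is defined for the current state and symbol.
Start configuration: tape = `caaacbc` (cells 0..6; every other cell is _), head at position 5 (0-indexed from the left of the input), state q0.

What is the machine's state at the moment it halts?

q2

state=q0 head=5 tape=caaac[b]c   (q0,b)→(q2,b,left)
state=q2 head=4 tape=caaa[c]bc   (q2,c)→(q3,c,left)
state=q3 head=3 tape=caa[a]cbc   (q3,a)→(q2,_,right)
state=q2 head=4 tape=caa_[c]bc   (q2,c)→(q3,c,left)
state=q3 head=3 tape=caa[_]cbc   (q3,_)→(q3,b,right)
state=q3 head=4 tape=caab[c]bc   (q3,c)→(q2,a,left)
state=q2 head=3 tape=caa[b]abc   (q2,b)→(q3,a,right)
state=q3 head=4 tape=caaa[a]bc   (q3,a)→(q2,_,right)
state=q2 head=5 tape=caaa_[b]c   (q2,b)→(q3,a,right)
state=q3 head=6 tape=caaa_a[c]   (q3,c)→(q2,a,left)
state=q2 head=5 tape=caaa_[a]a
No transition is defined for (q2, a); M halts in state q2.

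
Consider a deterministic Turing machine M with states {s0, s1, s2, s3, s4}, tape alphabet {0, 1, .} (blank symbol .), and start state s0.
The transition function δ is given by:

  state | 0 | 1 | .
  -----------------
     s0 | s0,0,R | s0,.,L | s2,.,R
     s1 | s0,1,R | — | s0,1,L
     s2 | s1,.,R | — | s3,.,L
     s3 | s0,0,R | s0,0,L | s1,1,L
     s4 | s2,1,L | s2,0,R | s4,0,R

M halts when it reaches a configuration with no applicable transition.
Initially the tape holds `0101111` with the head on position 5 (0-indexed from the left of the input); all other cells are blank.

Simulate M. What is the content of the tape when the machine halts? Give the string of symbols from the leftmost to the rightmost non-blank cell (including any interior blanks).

s0 | ...01011[1]1   read 1 → write ., move L, go to s0
s0 | ...0101[1].1   read 1 → write ., move L, go to s0
s0 | ...010[1]..1   read 1 → write ., move L, go to s0
s0 | ...01[0]...1   read 0 → write 0, move R, go to s0
s0 | ...010[.]..1   read . → write ., move R, go to s2
s2 | ...010.[.].1   read . → write ., move L, go to s3
s3 | ...010[.]..1   read . → write 1, move L, go to s1
s1 | ...01[0]1..1   read 0 → write 1, move R, go to s0
s0 | ...011[1]..1   read 1 → write ., move L, go to s0
s0 | ...01[1]...1   read 1 → write ., move L, go to s0
s0 | ...0[1]....1   read 1 → write ., move L, go to s0
s0 | ...[0].....1   read 0 → write 0, move R, go to s0
s0 | ...0[.]....1   read . → write ., move R, go to s2
s2 | ...0.[.]...1   read . → write ., move L, go to s3
s3 | ...0[.]....1   read . → write 1, move L, go to s1
s1 | ...[0]1....1   read 0 → write 1, move R, go to s0
s0 | ...1[1]....1   read 1 → write ., move L, go to s0
s0 | ...[1].....1   read 1 → write ., move L, go to s0
s0 | ..[.]......1   read . → write ., move R, go to s2
s2 | ...[.].....1   read . → write ., move L, go to s3
s3 | ..[.]......1   read . → write 1, move L, go to s1
s1 | .[.]1......1   read . → write 1, move L, go to s0
s0 | [.]11......1   read . → write ., move R, go to s2
s2 | .[1]1......1
The non-blank tape span at halt is 11......1.

11......1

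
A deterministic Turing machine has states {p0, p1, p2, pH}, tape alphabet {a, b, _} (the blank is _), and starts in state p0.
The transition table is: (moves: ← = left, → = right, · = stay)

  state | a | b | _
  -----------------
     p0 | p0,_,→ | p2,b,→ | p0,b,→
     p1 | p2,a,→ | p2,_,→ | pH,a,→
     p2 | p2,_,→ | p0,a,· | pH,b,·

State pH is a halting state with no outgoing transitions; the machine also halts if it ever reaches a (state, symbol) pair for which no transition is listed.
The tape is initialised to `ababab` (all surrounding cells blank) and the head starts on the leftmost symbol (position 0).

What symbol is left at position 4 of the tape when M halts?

_

p0 | [a]babab_   read a → write _, move →, go to p0
p0 | _[b]abab_   read b → write b, move →, go to p2
p2 | _b[a]bab_   read a → write _, move →, go to p2
p2 | _b_[b]ab_   read b → write a, move ·, go to p0
p0 | _b_[a]ab_   read a → write _, move →, go to p0
p0 | _b__[a]b_   read a → write _, move →, go to p0
p0 | _b___[b]_   read b → write b, move →, go to p2
p2 | _b___b[_]   read _ → write b, move ·, go to pH
pH | _b___b[b]
Cell 4 holds _ when M halts.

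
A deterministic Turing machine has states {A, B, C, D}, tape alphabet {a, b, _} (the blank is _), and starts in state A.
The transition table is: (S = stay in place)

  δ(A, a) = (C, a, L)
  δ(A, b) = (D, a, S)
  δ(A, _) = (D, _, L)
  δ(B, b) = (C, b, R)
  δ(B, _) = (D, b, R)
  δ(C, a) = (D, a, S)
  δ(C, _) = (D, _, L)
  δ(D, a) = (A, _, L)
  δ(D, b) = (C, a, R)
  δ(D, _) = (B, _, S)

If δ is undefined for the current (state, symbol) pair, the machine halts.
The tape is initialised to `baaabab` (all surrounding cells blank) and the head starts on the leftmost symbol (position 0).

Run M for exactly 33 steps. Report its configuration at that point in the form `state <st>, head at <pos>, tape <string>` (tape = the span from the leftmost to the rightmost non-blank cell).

state=A head=0 tape=____[b]aaabab   (A,b)→(D,a,S)
state=D head=0 tape=____[a]aaabab   (D,a)→(A,_,L)
state=A head=-1 tape=___[_]_aaabab   (A,_)→(D,_,L)
state=D head=-2 tape=__[_]__aaabab   (D,_)→(B,_,S)
state=B head=-2 tape=__[_]__aaabab   (B,_)→(D,b,R)
state=D head=-1 tape=__b[_]_aaabab   (D,_)→(B,_,S)
state=B head=-1 tape=__b[_]_aaabab   (B,_)→(D,b,R)
state=D head=0 tape=__bb[_]aaabab   (D,_)→(B,_,S)
state=B head=0 tape=__bb[_]aaabab   (B,_)→(D,b,R)
state=D head=1 tape=__bbb[a]aabab   (D,a)→(A,_,L)
state=A head=0 tape=__bb[b]_aabab   (A,b)→(D,a,S)
state=D head=0 tape=__bb[a]_aabab   (D,a)→(A,_,L)
state=A head=-1 tape=__b[b]__aabab   (A,b)→(D,a,S)
state=D head=-1 tape=__b[a]__aabab   (D,a)→(A,_,L)
state=A head=-2 tape=__[b]___aabab   (A,b)→(D,a,S)
state=D head=-2 tape=__[a]___aabab   (D,a)→(A,_,L)
state=A head=-3 tape=_[_]____aabab   (A,_)→(D,_,L)
state=D head=-4 tape=[_]_____aabab   (D,_)→(B,_,S)
state=B head=-4 tape=[_]_____aabab   (B,_)→(D,b,R)
state=D head=-3 tape=b[_]____aabab   (D,_)→(B,_,S)
state=B head=-3 tape=b[_]____aabab   (B,_)→(D,b,R)
state=D head=-2 tape=bb[_]___aabab   (D,_)→(B,_,S)
state=B head=-2 tape=bb[_]___aabab   (B,_)→(D,b,R)
state=D head=-1 tape=bbb[_]__aabab   (D,_)→(B,_,S)
state=B head=-1 tape=bbb[_]__aabab   (B,_)→(D,b,R)
state=D head=0 tape=bbbb[_]_aabab   (D,_)→(B,_,S)
state=B head=0 tape=bbbb[_]_aabab   (B,_)→(D,b,R)
state=D head=1 tape=bbbbb[_]aabab   (D,_)→(B,_,S)
state=B head=1 tape=bbbbb[_]aabab   (B,_)→(D,b,R)
state=D head=2 tape=bbbbbb[a]abab   (D,a)→(A,_,L)
state=A head=1 tape=bbbbb[b]_abab   (A,b)→(D,a,S)
state=D head=1 tape=bbbbb[a]_abab   (D,a)→(A,_,L)
state=A head=0 tape=bbbb[b]__abab   (A,b)→(D,a,S)
state=D head=0 tape=bbbb[a]__abab
After 33 steps: state D, head at 0, tape bbbba__abab.

state D, head at 0, tape bbbba__abab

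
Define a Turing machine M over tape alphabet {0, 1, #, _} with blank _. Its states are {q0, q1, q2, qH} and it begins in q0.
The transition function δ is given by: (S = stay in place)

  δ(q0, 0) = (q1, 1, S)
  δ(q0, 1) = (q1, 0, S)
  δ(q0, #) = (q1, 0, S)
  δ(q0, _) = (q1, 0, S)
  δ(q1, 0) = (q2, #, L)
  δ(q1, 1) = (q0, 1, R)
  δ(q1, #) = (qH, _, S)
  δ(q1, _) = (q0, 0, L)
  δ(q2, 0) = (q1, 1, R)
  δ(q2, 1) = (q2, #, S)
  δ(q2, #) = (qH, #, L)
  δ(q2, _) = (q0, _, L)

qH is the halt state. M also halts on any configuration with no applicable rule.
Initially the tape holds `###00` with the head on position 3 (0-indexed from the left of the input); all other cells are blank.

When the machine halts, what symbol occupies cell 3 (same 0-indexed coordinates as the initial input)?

1

q0 | ###[0]0_   read 0 → write 1, move S, go to q1
q1 | ###[1]0_   read 1 → write 1, move R, go to q0
q0 | ###1[0]_   read 0 → write 1, move S, go to q1
q1 | ###1[1]_   read 1 → write 1, move R, go to q0
q0 | ###11[_]   read _ → write 0, move S, go to q1
q1 | ###11[0]   read 0 → write #, move L, go to q2
q2 | ###1[1]#   read 1 → write #, move S, go to q2
q2 | ###1[#]#   read # → write #, move L, go to qH
qH | ###[1]##
Cell 3 holds 1 when M halts.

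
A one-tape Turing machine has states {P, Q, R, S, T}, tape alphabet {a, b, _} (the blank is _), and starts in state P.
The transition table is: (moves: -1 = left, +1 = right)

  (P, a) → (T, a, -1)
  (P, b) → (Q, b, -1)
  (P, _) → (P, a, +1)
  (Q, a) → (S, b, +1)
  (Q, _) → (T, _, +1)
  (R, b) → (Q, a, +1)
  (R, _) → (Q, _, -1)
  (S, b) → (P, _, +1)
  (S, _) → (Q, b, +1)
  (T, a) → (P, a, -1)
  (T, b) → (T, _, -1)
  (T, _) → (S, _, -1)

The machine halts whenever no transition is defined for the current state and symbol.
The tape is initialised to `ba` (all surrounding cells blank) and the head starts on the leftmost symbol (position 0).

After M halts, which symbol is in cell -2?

b

P | __[b]a   read b → write b, move -1, go to Q
Q | _[_]ba   read _ → write _, move +1, go to T
T | __[b]a   read b → write _, move -1, go to T
T | _[_]_a   read _ → write _, move -1, go to S
S | [_]__a   read _ → write b, move +1, go to Q
Q | b[_]_a   read _ → write _, move +1, go to T
T | b_[_]a   read _ → write _, move -1, go to S
S | b[_]_a   read _ → write b, move +1, go to Q
Q | bb[_]a   read _ → write _, move +1, go to T
T | bb_[a]   read a → write a, move -1, go to P
P | bb[_]a   read _ → write a, move +1, go to P
P | bba[a]   read a → write a, move -1, go to T
T | bb[a]a   read a → write a, move -1, go to P
P | b[b]aa   read b → write b, move -1, go to Q
Q | [b]baa
Cell -2 holds b when M halts.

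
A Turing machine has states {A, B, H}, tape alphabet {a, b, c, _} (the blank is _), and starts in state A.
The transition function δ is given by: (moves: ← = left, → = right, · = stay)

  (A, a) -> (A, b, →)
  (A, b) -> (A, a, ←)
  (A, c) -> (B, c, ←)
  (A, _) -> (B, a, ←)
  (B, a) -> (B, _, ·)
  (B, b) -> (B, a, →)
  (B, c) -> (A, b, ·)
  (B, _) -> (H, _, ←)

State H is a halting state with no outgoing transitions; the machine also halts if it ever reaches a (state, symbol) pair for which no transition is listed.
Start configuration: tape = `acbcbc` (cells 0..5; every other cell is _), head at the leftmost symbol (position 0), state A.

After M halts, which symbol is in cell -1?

state=A head=0 tape=___[a]cbcbc   (A,a)→(A,b,→)
state=A head=1 tape=___b[c]bcbc   (A,c)→(B,c,←)
state=B head=0 tape=___[b]cbcbc   (B,b)→(B,a,→)
state=B head=1 tape=___a[c]bcbc   (B,c)→(A,b,·)
state=A head=1 tape=___a[b]bcbc   (A,b)→(A,a,←)
state=A head=0 tape=___[a]abcbc   (A,a)→(A,b,→)
state=A head=1 tape=___b[a]bcbc   (A,a)→(A,b,→)
state=A head=2 tape=___bb[b]cbc   (A,b)→(A,a,←)
state=A head=1 tape=___b[b]acbc   (A,b)→(A,a,←)
state=A head=0 tape=___[b]aacbc   (A,b)→(A,a,←)
state=A head=-1 tape=__[_]aaacbc   (A,_)→(B,a,←)
state=B head=-2 tape=_[_]aaaacbc   (B,_)→(H,_,←)
state=H head=-3 tape=[_]_aaaacbc
Cell -1 holds a when M halts.

a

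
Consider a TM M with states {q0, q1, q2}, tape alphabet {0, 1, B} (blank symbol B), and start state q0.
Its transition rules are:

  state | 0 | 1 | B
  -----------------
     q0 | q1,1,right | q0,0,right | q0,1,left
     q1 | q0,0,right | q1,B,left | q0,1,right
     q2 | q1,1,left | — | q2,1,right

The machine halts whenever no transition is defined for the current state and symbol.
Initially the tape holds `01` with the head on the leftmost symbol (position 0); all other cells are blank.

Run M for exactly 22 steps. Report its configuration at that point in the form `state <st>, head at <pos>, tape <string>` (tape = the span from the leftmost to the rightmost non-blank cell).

state q1, head at 0, tape 011

q0 | BB[0]1   read 0 → write 1, move right, go to q1
q1 | BB1[1]   read 1 → write B, move left, go to q1
q1 | BB[1]B   read 1 → write B, move left, go to q1
q1 | B[B]BB   read B → write 1, move right, go to q0
q0 | B1[B]B   read B → write 1, move left, go to q0
q0 | B[1]1B   read 1 → write 0, move right, go to q0
q0 | B0[1]B   read 1 → write 0, move right, go to q0
q0 | B00[B]   read B → write 1, move left, go to q0
q0 | B0[0]1   read 0 → write 1, move right, go to q1
q1 | B01[1]   read 1 → write B, move left, go to q1
q1 | B0[1]B   read 1 → write B, move left, go to q1
q1 | B[0]BB   read 0 → write 0, move right, go to q0
q0 | B0[B]B   read B → write 1, move left, go to q0
q0 | B[0]1B   read 0 → write 1, move right, go to q1
q1 | B1[1]B   read 1 → write B, move left, go to q1
q1 | B[1]BB   read 1 → write B, move left, go to q1
q1 | [B]BBB   read B → write 1, move right, go to q0
q0 | 1[B]BB   read B → write 1, move left, go to q0
q0 | [1]1BB   read 1 → write 0, move right, go to q0
q0 | 0[1]BB   read 1 → write 0, move right, go to q0
q0 | 00[B]B   read B → write 1, move left, go to q0
q0 | 0[0]1B   read 0 → write 1, move right, go to q1
q1 | 01[1]B
After 22 steps: state q1, head at 0, tape 011.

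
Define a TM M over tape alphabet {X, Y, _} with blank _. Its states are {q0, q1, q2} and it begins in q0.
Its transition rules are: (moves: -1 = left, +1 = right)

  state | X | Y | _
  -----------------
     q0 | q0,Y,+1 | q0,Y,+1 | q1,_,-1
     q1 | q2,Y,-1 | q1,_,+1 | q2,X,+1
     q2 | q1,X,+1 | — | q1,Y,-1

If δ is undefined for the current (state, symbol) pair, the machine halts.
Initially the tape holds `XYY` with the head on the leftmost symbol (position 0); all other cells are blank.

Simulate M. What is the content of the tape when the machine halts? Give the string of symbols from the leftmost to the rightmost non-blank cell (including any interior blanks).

q0 | [X]YY____   read X → write Y, move +1, go to q0
q0 | Y[Y]Y____   read Y → write Y, move +1, go to q0
q0 | YY[Y]____   read Y → write Y, move +1, go to q0
q0 | YYY[_]___   read _ → write _, move -1, go to q1
q1 | YY[Y]____   read Y → write _, move +1, go to q1
q1 | YY_[_]___   read _ → write X, move +1, go to q2
q2 | YY_X[_]__   read _ → write Y, move -1, go to q1
q1 | YY_[X]Y__   read X → write Y, move -1, go to q2
q2 | YY[_]YY__   read _ → write Y, move -1, go to q1
q1 | Y[Y]YYY__   read Y → write _, move +1, go to q1
q1 | Y_[Y]YY__   read Y → write _, move +1, go to q1
q1 | Y__[Y]Y__   read Y → write _, move +1, go to q1
q1 | Y___[Y]__   read Y → write _, move +1, go to q1
q1 | Y____[_]_   read _ → write X, move +1, go to q2
q2 | Y____X[_]   read _ → write Y, move -1, go to q1
q1 | Y____[X]Y   read X → write Y, move -1, go to q2
q2 | Y___[_]YY   read _ → write Y, move -1, go to q1
q1 | Y__[_]YYY   read _ → write X, move +1, go to q2
q2 | Y__X[Y]YY
The non-blank tape span at halt is Y__XYYY.

Y__XYYY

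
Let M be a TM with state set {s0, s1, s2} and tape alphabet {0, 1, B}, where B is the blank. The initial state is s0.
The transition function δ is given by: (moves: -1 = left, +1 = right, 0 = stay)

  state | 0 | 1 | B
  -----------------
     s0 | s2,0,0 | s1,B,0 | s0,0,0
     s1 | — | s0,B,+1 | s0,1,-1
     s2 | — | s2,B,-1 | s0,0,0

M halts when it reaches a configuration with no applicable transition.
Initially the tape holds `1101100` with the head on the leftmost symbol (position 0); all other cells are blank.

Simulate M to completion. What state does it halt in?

s2

s0 | B[1]101100   read 1 → write B, move 0, go to s1
s1 | B[B]101100   read B → write 1, move -1, go to s0
s0 | [B]1101100   read B → write 0, move 0, go to s0
s0 | [0]1101100   read 0 → write 0, move 0, go to s2
s2 | [0]1101100
No transition is defined for (s2, 0); M halts in state s2.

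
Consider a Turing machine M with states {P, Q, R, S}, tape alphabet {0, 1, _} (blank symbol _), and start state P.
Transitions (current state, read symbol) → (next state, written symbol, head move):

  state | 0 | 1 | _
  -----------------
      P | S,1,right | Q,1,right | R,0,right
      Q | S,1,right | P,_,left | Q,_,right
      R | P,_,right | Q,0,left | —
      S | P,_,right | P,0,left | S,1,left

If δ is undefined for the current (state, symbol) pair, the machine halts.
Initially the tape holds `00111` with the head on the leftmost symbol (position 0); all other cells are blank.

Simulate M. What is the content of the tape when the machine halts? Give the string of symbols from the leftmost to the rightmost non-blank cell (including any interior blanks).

1_10

P | [0]0111   read 0 → write 1, move right, go to S
S | 1[0]111   read 0 → write _, move right, go to P
P | 1_[1]11   read 1 → write 1, move right, go to Q
Q | 1_1[1]1   read 1 → write _, move left, go to P
P | 1_[1]_1   read 1 → write 1, move right, go to Q
Q | 1_1[_]1   read _ → write _, move right, go to Q
Q | 1_1_[1]   read 1 → write _, move left, go to P
P | 1_1[_]_   read _ → write 0, move right, go to R
R | 1_10[_]
The non-blank tape span at halt is 1_10.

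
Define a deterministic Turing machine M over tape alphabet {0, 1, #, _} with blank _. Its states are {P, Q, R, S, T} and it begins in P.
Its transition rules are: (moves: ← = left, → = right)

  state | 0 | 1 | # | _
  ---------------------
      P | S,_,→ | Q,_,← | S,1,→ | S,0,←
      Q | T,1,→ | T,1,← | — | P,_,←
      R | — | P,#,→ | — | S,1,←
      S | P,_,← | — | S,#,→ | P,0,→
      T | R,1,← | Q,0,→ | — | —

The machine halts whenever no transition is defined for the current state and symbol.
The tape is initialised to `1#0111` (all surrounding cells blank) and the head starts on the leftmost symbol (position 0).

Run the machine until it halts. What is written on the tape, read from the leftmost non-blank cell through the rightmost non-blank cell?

state=P head=0 tape=_____[1]#0111   (P,1)→(Q,_,←)
state=Q head=-1 tape=____[_]_#0111   (Q,_)→(P,_,←)
state=P head=-2 tape=___[_]__#0111   (P,_)→(S,0,←)
state=S head=-3 tape=__[_]0__#0111   (S,_)→(P,0,→)
state=P head=-2 tape=__0[0]__#0111   (P,0)→(S,_,→)
state=S head=-1 tape=__0_[_]_#0111   (S,_)→(P,0,→)
state=P head=0 tape=__0_0[_]#0111   (P,_)→(S,0,←)
state=S head=-1 tape=__0_[0]0#0111   (S,0)→(P,_,←)
state=P head=-2 tape=__0[_]_0#0111   (P,_)→(S,0,←)
state=S head=-3 tape=__[0]0_0#0111   (S,0)→(P,_,←)
state=P head=-4 tape=_[_]_0_0#0111   (P,_)→(S,0,←)
state=S head=-5 tape=[_]0_0_0#0111   (S,_)→(P,0,→)
state=P head=-4 tape=0[0]_0_0#0111   (P,0)→(S,_,→)
state=S head=-3 tape=0_[_]0_0#0111   (S,_)→(P,0,→)
state=P head=-2 tape=0_0[0]_0#0111   (P,0)→(S,_,→)
state=S head=-1 tape=0_0_[_]0#0111   (S,_)→(P,0,→)
state=P head=0 tape=0_0_0[0]#0111   (P,0)→(S,_,→)
state=S head=1 tape=0_0_0_[#]0111   (S,#)→(S,#,→)
state=S head=2 tape=0_0_0_#[0]111   (S,0)→(P,_,←)
state=P head=1 tape=0_0_0_[#]_111   (P,#)→(S,1,→)
state=S head=2 tape=0_0_0_1[_]111   (S,_)→(P,0,→)
state=P head=3 tape=0_0_0_10[1]11   (P,1)→(Q,_,←)
state=Q head=2 tape=0_0_0_1[0]_11   (Q,0)→(T,1,→)
state=T head=3 tape=0_0_0_11[_]11
The non-blank tape span at halt is 0_0_0_11_11.

0_0_0_11_11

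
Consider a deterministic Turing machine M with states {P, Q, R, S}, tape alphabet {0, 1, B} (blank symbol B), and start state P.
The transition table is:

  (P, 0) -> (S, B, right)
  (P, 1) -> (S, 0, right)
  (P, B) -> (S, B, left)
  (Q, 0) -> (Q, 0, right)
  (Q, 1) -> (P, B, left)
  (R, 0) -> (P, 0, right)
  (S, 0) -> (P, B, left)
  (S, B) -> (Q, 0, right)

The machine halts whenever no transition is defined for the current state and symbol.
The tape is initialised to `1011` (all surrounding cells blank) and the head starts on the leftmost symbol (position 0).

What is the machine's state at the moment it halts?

Q

P | [1]011B   read 1 → write 0, move right, go to S
S | 0[0]11B   read 0 → write B, move left, go to P
P | [0]B11B   read 0 → write B, move right, go to S
S | B[B]11B   read B → write 0, move right, go to Q
Q | B0[1]1B   read 1 → write B, move left, go to P
P | B[0]B1B   read 0 → write B, move right, go to S
S | BB[B]1B   read B → write 0, move right, go to Q
Q | BB0[1]B   read 1 → write B, move left, go to P
P | BB[0]BB   read 0 → write B, move right, go to S
S | BBB[B]B   read B → write 0, move right, go to Q
Q | BBB0[B]
No transition is defined for (Q, B); M halts in state Q.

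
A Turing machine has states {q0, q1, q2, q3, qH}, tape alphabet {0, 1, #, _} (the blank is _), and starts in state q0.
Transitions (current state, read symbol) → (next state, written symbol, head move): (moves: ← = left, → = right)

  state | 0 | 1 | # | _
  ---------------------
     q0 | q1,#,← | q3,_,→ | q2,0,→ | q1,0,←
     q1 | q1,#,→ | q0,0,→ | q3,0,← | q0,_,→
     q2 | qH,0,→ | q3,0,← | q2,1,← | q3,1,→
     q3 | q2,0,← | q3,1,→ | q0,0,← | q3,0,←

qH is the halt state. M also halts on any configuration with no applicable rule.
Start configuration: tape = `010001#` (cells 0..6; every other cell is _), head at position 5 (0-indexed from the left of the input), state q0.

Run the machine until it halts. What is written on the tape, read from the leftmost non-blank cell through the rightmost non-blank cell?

0100#000000

q0 | 01000[1]#____   read 1 → write _, move →, go to q3
q3 | 01000_[#]____   read # → write 0, move ←, go to q0
q0 | 01000[_]0____   read _ → write 0, move ←, go to q1
q1 | 0100[0]00____   read 0 → write #, move →, go to q1
q1 | 0100#[0]0____   read 0 → write #, move →, go to q1
q1 | 0100##[0]____   read 0 → write #, move →, go to q1
q1 | 0100###[_]___   read _ → write _, move →, go to q0
q0 | 0100###_[_]__   read _ → write 0, move ←, go to q1
q1 | 0100###[_]0__   read _ → write _, move →, go to q0
q0 | 0100###_[0]__   read 0 → write #, move ←, go to q1
q1 | 0100###[_]#__   read _ → write _, move →, go to q0
q0 | 0100###_[#]__   read # → write 0, move →, go to q2
q2 | 0100###_0[_]_   read _ → write 1, move →, go to q3
q3 | 0100###_01[_]   read _ → write 0, move ←, go to q3
q3 | 0100###_0[1]0   read 1 → write 1, move →, go to q3
q3 | 0100###_01[0]   read 0 → write 0, move ←, go to q2
q2 | 0100###_0[1]0   read 1 → write 0, move ←, go to q3
q3 | 0100###_[0]00   read 0 → write 0, move ←, go to q2
q2 | 0100###[_]000   read _ → write 1, move →, go to q3
q3 | 0100###1[0]00   read 0 → write 0, move ←, go to q2
q2 | 0100###[1]000   read 1 → write 0, move ←, go to q3
q3 | 0100##[#]0000   read # → write 0, move ←, go to q0
q0 | 0100#[#]00000   read # → write 0, move →, go to q2
q2 | 0100#0[0]0000   read 0 → write 0, move →, go to qH
qH | 0100#00[0]000
The non-blank tape span at halt is 0100#000000.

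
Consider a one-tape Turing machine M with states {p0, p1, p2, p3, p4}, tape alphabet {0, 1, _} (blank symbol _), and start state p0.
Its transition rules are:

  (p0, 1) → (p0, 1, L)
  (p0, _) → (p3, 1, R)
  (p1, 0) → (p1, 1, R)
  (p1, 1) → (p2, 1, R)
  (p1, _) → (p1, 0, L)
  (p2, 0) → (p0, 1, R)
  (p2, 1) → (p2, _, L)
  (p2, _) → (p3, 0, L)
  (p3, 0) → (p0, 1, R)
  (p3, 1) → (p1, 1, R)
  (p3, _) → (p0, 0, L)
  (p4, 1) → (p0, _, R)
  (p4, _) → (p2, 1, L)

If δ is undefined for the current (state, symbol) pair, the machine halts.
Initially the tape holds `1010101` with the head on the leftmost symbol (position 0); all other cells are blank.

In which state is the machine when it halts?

state=p0 head=0 tape=_____[1]010101   (p0,1)→(p0,1,L)
state=p0 head=-1 tape=____[_]1010101   (p0,_)→(p3,1,R)
state=p3 head=0 tape=____1[1]010101   (p3,1)→(p1,1,R)
state=p1 head=1 tape=____11[0]10101   (p1,0)→(p1,1,R)
state=p1 head=2 tape=____111[1]0101   (p1,1)→(p2,1,R)
state=p2 head=3 tape=____1111[0]101   (p2,0)→(p0,1,R)
state=p0 head=4 tape=____11111[1]01   (p0,1)→(p0,1,L)
state=p0 head=3 tape=____1111[1]101   (p0,1)→(p0,1,L)
state=p0 head=2 tape=____111[1]1101   (p0,1)→(p0,1,L)
state=p0 head=1 tape=____11[1]11101   (p0,1)→(p0,1,L)
state=p0 head=0 tape=____1[1]111101   (p0,1)→(p0,1,L)
state=p0 head=-1 tape=____[1]1111101   (p0,1)→(p0,1,L)
state=p0 head=-2 tape=___[_]11111101   (p0,_)→(p3,1,R)
state=p3 head=-1 tape=___1[1]1111101   (p3,1)→(p1,1,R)
state=p1 head=0 tape=___11[1]111101   (p1,1)→(p2,1,R)
state=p2 head=1 tape=___111[1]11101   (p2,1)→(p2,_,L)
state=p2 head=0 tape=___11[1]_11101   (p2,1)→(p2,_,L)
state=p2 head=-1 tape=___1[1]__11101   (p2,1)→(p2,_,L)
state=p2 head=-2 tape=___[1]___11101   (p2,1)→(p2,_,L)
state=p2 head=-3 tape=__[_]____11101   (p2,_)→(p3,0,L)
state=p3 head=-4 tape=_[_]0____11101   (p3,_)→(p0,0,L)
state=p0 head=-5 tape=[_]00____11101   (p0,_)→(p3,1,R)
state=p3 head=-4 tape=1[0]0____11101   (p3,0)→(p0,1,R)
state=p0 head=-3 tape=11[0]____11101
No transition is defined for (p0, 0); M halts in state p0.

p0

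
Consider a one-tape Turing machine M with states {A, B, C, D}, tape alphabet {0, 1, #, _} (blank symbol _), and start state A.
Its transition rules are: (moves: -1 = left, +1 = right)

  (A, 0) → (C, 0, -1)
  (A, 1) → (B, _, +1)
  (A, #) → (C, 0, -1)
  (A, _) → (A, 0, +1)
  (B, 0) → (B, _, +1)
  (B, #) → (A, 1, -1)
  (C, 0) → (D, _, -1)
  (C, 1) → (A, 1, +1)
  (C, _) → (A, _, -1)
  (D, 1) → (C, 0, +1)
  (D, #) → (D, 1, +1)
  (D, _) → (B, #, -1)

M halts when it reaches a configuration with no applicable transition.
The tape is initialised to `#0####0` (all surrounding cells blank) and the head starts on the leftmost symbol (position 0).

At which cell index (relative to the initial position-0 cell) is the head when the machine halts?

A | __[#]0####0   read # → write 0, move -1, go to C
C | _[_]00####0   read _ → write _, move -1, go to A
A | [_]_00####0   read _ → write 0, move +1, go to A
A | 0[_]00####0   read _ → write 0, move +1, go to A
A | 00[0]0####0   read 0 → write 0, move -1, go to C
C | 0[0]00####0   read 0 → write _, move -1, go to D
D | [0]_00####0
At halt the head is at cell -2.

-2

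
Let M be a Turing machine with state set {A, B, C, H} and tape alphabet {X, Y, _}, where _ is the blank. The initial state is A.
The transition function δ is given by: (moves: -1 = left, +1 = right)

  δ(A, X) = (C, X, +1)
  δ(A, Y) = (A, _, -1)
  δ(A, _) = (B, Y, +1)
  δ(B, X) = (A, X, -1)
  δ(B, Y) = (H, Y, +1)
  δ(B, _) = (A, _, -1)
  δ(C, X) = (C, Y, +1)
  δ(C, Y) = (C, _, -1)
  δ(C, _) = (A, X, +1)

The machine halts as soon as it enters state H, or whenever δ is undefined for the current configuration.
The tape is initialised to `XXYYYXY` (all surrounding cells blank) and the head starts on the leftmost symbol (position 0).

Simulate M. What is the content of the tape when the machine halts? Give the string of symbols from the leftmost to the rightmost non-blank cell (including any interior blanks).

YXYYYXY

A | [X]XYYYXY   read X → write X, move +1, go to C
C | X[X]YYYXY   read X → write Y, move +1, go to C
C | XY[Y]YYXY   read Y → write _, move -1, go to C
C | X[Y]_YYXY   read Y → write _, move -1, go to C
C | [X]__YYXY   read X → write Y, move +1, go to C
C | Y[_]_YYXY   read _ → write X, move +1, go to A
A | YX[_]YYXY   read _ → write Y, move +1, go to B
B | YXY[Y]YXY   read Y → write Y, move +1, go to H
H | YXYY[Y]XY
The non-blank tape span at halt is YXYYYXY.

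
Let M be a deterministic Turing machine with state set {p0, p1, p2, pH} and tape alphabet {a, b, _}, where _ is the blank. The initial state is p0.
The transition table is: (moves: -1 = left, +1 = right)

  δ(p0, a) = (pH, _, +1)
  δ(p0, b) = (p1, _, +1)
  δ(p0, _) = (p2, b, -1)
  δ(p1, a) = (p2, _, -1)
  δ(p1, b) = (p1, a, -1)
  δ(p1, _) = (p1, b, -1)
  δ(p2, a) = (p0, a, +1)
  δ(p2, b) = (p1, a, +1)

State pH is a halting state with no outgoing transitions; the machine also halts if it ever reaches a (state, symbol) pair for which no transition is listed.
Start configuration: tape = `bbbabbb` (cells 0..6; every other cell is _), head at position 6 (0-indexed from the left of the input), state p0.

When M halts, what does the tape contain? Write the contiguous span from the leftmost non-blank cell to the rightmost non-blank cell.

bbbaabb

p0 | _bbbabb[b]_   read b → write _, move +1, go to p1
p1 | _bbbabb_[_]   read _ → write b, move -1, go to p1
p1 | _bbbabb[_]b   read _ → write b, move -1, go to p1
p1 | _bbbab[b]bb   read b → write a, move -1, go to p1
p1 | _bbba[b]abb   read b → write a, move -1, go to p1
p1 | _bbb[a]aabb   read a → write _, move -1, go to p2
p2 | _bb[b]_aabb   read b → write a, move +1, go to p1
p1 | _bba[_]aabb   read _ → write b, move -1, go to p1
p1 | _bb[a]baabb   read a → write _, move -1, go to p2
p2 | _b[b]_baabb   read b → write a, move +1, go to p1
p1 | _ba[_]baabb   read _ → write b, move -1, go to p1
p1 | _b[a]bbaabb   read a → write _, move -1, go to p2
p2 | _[b]_bbaabb   read b → write a, move +1, go to p1
p1 | _a[_]bbaabb   read _ → write b, move -1, go to p1
p1 | _[a]bbbaabb   read a → write _, move -1, go to p2
p2 | [_]_bbbaabb
The non-blank tape span at halt is bbbaabb.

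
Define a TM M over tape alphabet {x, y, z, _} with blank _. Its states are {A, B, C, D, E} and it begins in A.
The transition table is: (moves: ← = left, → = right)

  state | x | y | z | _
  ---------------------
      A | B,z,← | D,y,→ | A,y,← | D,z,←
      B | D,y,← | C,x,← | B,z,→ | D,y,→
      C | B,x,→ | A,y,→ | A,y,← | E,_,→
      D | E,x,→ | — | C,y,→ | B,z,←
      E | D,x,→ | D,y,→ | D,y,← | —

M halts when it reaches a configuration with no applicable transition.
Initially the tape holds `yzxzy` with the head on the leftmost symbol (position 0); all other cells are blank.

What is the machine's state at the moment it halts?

D

A | _[y]zxzy   read y → write y, move →, go to D
D | _y[z]xzy   read z → write y, move →, go to C
C | _yy[x]zy   read x → write x, move →, go to B
B | _yyx[z]y   read z → write z, move →, go to B
B | _yyxz[y]   read y → write x, move ←, go to C
C | _yyx[z]x   read z → write y, move ←, go to A
A | _yy[x]yx   read x → write z, move ←, go to B
B | _y[y]zyx   read y → write x, move ←, go to C
C | _[y]xzyx   read y → write y, move →, go to A
A | _y[x]zyx   read x → write z, move ←, go to B
B | _[y]zzyx   read y → write x, move ←, go to C
C | [_]xzzyx   read _ → write _, move →, go to E
E | _[x]zzyx   read x → write x, move →, go to D
D | _x[z]zyx   read z → write y, move →, go to C
C | _xy[z]yx   read z → write y, move ←, go to A
A | _x[y]yyx   read y → write y, move →, go to D
D | _xy[y]yx
No transition is defined for (D, y); M halts in state D.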